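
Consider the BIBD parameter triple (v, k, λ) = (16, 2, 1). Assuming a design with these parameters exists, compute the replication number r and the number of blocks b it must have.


Any 2-(v, k, λ) BIBD satisfies two necessary conditions:
  (i)  Each point sits in r blocks, and counting incidences through any fixed point gives r(k − 1) = λ(v − 1), so r = λ(v − 1)/(k − 1).
  (ii) Total incidences bk = vr, so b = vr/k.
Step 1: r = λ(v − 1)/(k − 1) = 1·(16 − 1)/(2 − 1) = 1·15/1 = 15/1 = 15.
Step 2: b = vr/k = 16·15/2 = 240/2 = 120.
Check integrality: r = 15 ∈ Z ✓, b = 120 ∈ Z ✓.
(These identities are necessary conditions: they determine r and b for any design with these parameters, but do not by themselves prove that one exists.)

r = 15, b = 120.


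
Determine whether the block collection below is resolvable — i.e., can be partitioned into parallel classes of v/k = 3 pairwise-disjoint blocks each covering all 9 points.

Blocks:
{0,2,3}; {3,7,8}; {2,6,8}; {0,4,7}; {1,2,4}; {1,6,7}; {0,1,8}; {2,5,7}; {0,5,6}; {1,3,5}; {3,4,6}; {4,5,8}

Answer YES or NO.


v = 9, block size k = 3, number of blocks = 12.
For resolvability, blocks must partition into parallel classes of size v/k = 3.
Total blocks must therefore be a multiple of 3: 12 = 3·4 + 0 ⇒ divisible ✓.
Greedy packing gives 4 candidate class(es). Each should be a full parallel class (size 3, covers all 9 points).
  Class 1 (3 blocks): {0,2,3}; {1,6,7}; {4,5,8}. Points covered: [0, 1, 2, 3, 4, 5, 6, 7, 8].
  Class 2 (3 blocks): {3,7,8}; {1,2,4}; {0,5,6}. Points covered: [0, 1, 2, 3, 4, 5, 6, 7, 8].
  Class 3 (3 blocks): {2,6,8}; {0,4,7}; {1,3,5}. Points covered: [0, 1, 2, 3, 4, 5, 6, 7, 8].
  Class 4 (3 blocks): {0,1,8}; {2,5,7}; {3,4,6}. Points covered: [0, 1, 2, 3, 4, 5, 6, 7, 8].
All classes full (size 3)? YES. All classes cover every point? YES.
Resolvable? YES.

YES


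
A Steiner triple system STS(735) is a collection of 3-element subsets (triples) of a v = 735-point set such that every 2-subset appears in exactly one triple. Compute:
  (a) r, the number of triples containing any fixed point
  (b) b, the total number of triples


An STS(v) is a 2-(v, 3, 1) BIBD: block size k = 3, λ = 1.
Replication: r(k − 1) = λ(v − 1) ⇒ r·2 = 735 − 1 = 734 ⇒ r = 367.
Block count: b = v(v − 1)/6 = 735·734/6 = 539490/6 = 89915.

r = 367, b = 89915.


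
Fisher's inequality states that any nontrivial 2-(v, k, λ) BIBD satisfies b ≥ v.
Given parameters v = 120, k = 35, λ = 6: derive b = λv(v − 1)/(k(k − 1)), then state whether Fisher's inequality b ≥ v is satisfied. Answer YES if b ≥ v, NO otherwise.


r = λ(v − 1)/(k − 1) = 6·119/34 = 21.
b = vr/k = 120·21/35 = 72.
Fisher's inequality: b ≥ v ⇔ 72 ≥ 120? NO.

NO


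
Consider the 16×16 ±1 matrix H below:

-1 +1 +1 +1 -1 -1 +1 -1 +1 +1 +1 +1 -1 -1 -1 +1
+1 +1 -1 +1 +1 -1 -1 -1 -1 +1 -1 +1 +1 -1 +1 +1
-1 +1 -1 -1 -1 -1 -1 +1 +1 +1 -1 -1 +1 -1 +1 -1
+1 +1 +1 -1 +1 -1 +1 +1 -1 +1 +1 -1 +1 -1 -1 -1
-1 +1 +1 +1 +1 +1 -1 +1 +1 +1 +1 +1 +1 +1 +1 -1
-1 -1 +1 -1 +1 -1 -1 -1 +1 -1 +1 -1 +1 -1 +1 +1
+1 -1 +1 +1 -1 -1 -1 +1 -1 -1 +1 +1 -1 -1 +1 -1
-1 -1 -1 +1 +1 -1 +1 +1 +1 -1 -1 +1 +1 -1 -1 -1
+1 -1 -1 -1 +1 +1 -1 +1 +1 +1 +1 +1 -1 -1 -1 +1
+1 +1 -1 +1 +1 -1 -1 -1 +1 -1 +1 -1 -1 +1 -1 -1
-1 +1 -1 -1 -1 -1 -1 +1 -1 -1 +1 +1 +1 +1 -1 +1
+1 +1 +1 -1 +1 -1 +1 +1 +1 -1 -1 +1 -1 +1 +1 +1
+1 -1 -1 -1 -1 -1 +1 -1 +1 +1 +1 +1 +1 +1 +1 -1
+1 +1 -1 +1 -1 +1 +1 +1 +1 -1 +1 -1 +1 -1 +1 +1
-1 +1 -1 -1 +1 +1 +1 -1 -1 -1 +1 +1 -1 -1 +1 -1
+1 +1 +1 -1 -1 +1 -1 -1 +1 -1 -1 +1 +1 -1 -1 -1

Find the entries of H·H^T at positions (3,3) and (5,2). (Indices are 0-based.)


Row 2 of H: [-1, 1, -1, -1, -1, -1, -1, 1, 1, 1, -1, -1, 1, -1, 1, -1].
Row 3 of H: [1, 1, 1, -1, 1, -1, 1, 1, -1, 1, 1, -1, 1, -1, -1, -1].
Row 5 of H: [-1, -1, 1, -1, 1, -1, -1, -1, 1, -1, 1, -1, 1, -1, 1, 1].
(H·H^T)[3][3] = Σ_j H[3][j]·H[3][j] = (1)² + (1)² + (1)² + (-1)² + (1)² + (-1)² + (1)² + (1)² + (-1)² + (1)² + (1)² + (-1)² + (1)² + (-1)² + (-1)² + (-1)² = 1 + 1 + 1 + 1 + 1 + 1 + 1 + 1 + 1 + 1 + 1 + 1 + 1 + 1 + 1 + 1 = 16.
(H·H^T)[5][2] = Σ_j H[5][j]·H[2][j] = (-1)·(-1) + (-1)·(1) + (1)·(-1) + (-1)·(-1) + (1)·(-1) + (-1)·(-1) + (-1)·(-1) + (-1)·(1) + (1)·(1) + (-1)·(1) + (1)·(-1) + (-1)·(-1) + (1)·(1) + (-1)·(-1) + (1)·(1) + (1)·(-1) = 1 + -1 + -1 + 1 + -1 + 1 + 1 + -1 + 1 + -1 + -1 + 1 + 1 + 1 + 1 + -1 = 2.
Rows 5 and 2 are not orthogonal (dot product = 2 ≠ 0), so H is not a Hadamard matrix.

(3,3) entry = 16; (5,2) entry = 2.


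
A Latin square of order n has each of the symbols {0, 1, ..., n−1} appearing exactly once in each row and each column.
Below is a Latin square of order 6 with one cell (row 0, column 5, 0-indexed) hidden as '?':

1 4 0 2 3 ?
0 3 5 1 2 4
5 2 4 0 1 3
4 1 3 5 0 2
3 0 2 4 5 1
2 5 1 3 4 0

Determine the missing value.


Row 0 contains symbols [0, 1, 2, 3, 4] — missing [5].
Column 5 contains symbols [0, 1, 2, 3, 4] — missing [5].
The missing symbol must appear in both missing sets; intersection = [5].
Therefore the hidden value is 5.

Missing value = 5.


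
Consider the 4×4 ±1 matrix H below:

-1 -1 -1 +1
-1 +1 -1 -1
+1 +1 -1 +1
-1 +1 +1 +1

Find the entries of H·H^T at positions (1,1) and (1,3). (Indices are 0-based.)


Row 1 of H: [-1, 1, -1, -1].
Row 3 of H: [-1, 1, 1, 1].
(H·H^T)[1][1] = Σ_j H[1][j]·H[1][j] = (-1)² + (1)² + (-1)² + (-1)² = 1 + 1 + 1 + 1 = 4.
(H·H^T)[1][3] = Σ_j H[1][j]·H[3][j] = (-1)·(-1) + (1)·(1) + (-1)·(1) + (-1)·(1) = 1 + 1 + -1 + -1 = 0.
So rows 1 and 3 are orthogonal; the diagonal entry equals n = 4.

(1,1) entry = 4; (1,3) entry = 0.


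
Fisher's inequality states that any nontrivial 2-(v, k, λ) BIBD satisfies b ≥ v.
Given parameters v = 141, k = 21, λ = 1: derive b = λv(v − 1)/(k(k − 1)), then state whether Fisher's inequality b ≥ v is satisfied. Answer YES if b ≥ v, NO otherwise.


b = λv(v − 1)/(k(k − 1)) = 1·141·140/(21·20) = 19740/420 = 47.
Compare with v = 141: b < v, so Fisher's inequality fails.

NO


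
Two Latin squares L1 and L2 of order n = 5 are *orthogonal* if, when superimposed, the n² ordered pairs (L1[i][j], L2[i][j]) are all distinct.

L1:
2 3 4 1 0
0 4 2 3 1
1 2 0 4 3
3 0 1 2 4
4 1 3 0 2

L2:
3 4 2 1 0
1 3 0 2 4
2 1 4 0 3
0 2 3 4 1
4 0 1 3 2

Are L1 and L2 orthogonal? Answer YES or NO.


Form the n² = 25 superimposed pairs (L1[i][j], L2[i][j]), row by row (rows and columns indexed from 0):
row 0: (2,3) (3,4) (4,2) (1,1) (0,0)
row 1: (0,1) (4,3) (2,0) (3,2) (1,4)
row 2: (1,2) (2,1) (0,4) (4,0) (3,3)
row 3: (3,0) (0,2) (1,3) (2,4) (4,1)
row 4: (4,4) (1,0) (3,1) (0,3) (2,2)
Orthogonality requires all 25 pairs distinct.
Check by first coordinate: for each symbol s of L1, list the L2 entries in the n cells where L1 = s; they must all differ.
  L1 = 0: L2 entries (in reading order) 0, 1, 4, 2, 3 — all 5 distinct ✓
  L1 = 1: L2 entries (in reading order) 1, 4, 2, 3, 0 — all 5 distinct ✓
  L1 = 2: L2 entries (in reading order) 3, 0, 1, 4, 2 — all 5 distinct ✓
  L1 = 3: L2 entries (in reading order) 4, 2, 3, 0, 1 — all 5 distinct ✓
  L1 = 4: L2 entries (in reading order) 2, 3, 0, 1, 4 — all 5 distinct ✓
Every symbol of L1 meets every symbol of L2 exactly once, so all 25 pairs are distinct (25 of 25).
Conclusion: YES.

YES


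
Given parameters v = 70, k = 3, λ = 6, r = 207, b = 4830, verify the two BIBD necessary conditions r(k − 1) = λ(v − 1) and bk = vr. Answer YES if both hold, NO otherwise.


Condition (i): r(k − 1) = 207·2 = 414; λ(v − 1) = 6·69 = 414. Match? YES.
Condition (ii): bk = 4830·3 = 14490; vr = 70·207 = 14490. Match? YES.
Both conditions hold? YES.

YES


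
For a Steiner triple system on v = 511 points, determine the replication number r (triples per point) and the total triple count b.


An STS(v) is a 2-(v, 3, 1) BIBD: block size k = 3, λ = 1.
Replication: r(k − 1) = λ(v − 1) ⇒ r·2 = 511 − 1 = 510 ⇒ r = 255.
Block count: b = v(v − 1)/6 = 511·510/6 = 260610/6 = 43435.
(Check via bk = vr: 43435·3 = 130305 = 511·255 = 130305 ✓.)

r = 255, b = 43435.


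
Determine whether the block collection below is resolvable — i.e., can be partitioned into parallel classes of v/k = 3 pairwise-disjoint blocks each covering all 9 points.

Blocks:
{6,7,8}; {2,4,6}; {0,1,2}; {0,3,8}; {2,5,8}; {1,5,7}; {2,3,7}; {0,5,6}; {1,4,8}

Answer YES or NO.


v = 9, block size k = 3, number of blocks = 9.
For resolvability, blocks must partition into parallel classes of size v/k = 3.
Total blocks must therefore be a multiple of 3: 9 = 3·3 + 0 ⇒ divisible ✓.
Consider block {6,7,8}. The only other block(s) in the collection disjoint from it are {0,1,2} — just 1 block(s). Any parallel class containing {6,7,8} would need 2 other blocks each disjoint from it, so no parallel class of size 3 can contain {6,7,8}.
Since every block must belong to some parallel class in a resolution, the collection cannot be partitioned into parallel classes.
Resolvable? NO.

NO


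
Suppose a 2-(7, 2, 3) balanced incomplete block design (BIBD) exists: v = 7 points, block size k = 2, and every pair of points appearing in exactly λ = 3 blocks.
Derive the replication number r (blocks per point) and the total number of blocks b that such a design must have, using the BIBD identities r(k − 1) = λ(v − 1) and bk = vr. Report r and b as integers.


Any 2-(v, k, λ) BIBD satisfies two necessary conditions:
  (i)  Each point sits in r blocks, and counting incidences through any fixed point gives r(k − 1) = λ(v − 1), so r = λ(v − 1)/(k − 1).
  (ii) Total incidences bk = vr, so b = vr/k.
Step 1: r = λ(v − 1)/(k − 1) = 3·(7 − 1)/(2 − 1) = 3·6/1 = 18/1 = 18.
Step 2: b = vr/k = 7·18/2 = 126/2 = 63.
Check integrality: r = 18 ∈ Z ✓, b = 63 ∈ Z ✓.
(These identities are necessary conditions: they determine r and b for any design with these parameters, but do not by themselves prove that one exists.)

r = 18, b = 63.


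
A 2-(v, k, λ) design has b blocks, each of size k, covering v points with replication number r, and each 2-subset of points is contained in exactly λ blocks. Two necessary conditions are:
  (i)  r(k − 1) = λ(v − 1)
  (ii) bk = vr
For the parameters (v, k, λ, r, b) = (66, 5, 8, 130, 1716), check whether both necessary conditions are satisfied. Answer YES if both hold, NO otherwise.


Condition (i): r(k − 1) = 130·4 = 520; λ(v − 1) = 8·65 = 520. Match? YES.
Condition (ii): bk = 1716·5 = 8580; vr = 66·130 = 8580. Match? YES.
Both conditions hold? YES.

YES


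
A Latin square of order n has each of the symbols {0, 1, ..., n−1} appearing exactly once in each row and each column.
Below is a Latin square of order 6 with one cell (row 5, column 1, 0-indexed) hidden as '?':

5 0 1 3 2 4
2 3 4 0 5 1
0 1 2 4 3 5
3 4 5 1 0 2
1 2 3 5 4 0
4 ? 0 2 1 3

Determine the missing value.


Row 5 contains symbols [0, 1, 2, 3, 4] — missing [5].
Column 1 contains symbols [0, 1, 2, 3, 4] — missing [5].
The missing symbol must appear in both missing sets; intersection = [5].
Therefore the hidden value is 5.

Missing value = 5.


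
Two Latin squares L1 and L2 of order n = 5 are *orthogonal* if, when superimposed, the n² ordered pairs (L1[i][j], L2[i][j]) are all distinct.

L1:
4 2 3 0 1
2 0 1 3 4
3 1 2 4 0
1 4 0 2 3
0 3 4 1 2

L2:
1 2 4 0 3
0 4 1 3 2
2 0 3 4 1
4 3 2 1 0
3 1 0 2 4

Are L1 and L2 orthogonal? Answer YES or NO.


Form the n² = 25 superimposed pairs (L1[i][j], L2[i][j]), row by row (rows and columns indexed from 0):
row 0: (4,1) (2,2) (3,4) (0,0) (1,3)
row 1: (2,0) (0,4) (1,1) (3,3) (4,2)
row 2: (3,2) (1,0) (2,3) (4,4) (0,1)
row 3: (1,4) (4,3) (0,2) (2,1) (3,0)
row 4: (0,3) (3,1) (4,0) (1,2) (2,4)
Orthogonality requires all 25 pairs distinct.
Check by first coordinate: for each symbol s of L1, list the L2 entries in the n cells where L1 = s; they must all differ.
  L1 = 0: L2 entries (in reading order) 0, 4, 1, 2, 3 — all 5 distinct ✓
  L1 = 1: L2 entries (in reading order) 3, 1, 0, 4, 2 — all 5 distinct ✓
  L1 = 2: L2 entries (in reading order) 2, 0, 3, 1, 4 — all 5 distinct ✓
  L1 = 3: L2 entries (in reading order) 4, 3, 2, 0, 1 — all 5 distinct ✓
  L1 = 4: L2 entries (in reading order) 1, 2, 4, 3, 0 — all 5 distinct ✓
Every symbol of L1 meets every symbol of L2 exactly once, so all 25 pairs are distinct (25 of 25).
Conclusion: YES.

YES


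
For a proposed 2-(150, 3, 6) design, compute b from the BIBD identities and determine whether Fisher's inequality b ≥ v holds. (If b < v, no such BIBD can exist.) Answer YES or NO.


b = λv(v − 1)/(k(k − 1)) = 6·150·149/(3·2) = 134100/6 = 22350.
Compare with v = 150: b ≥ v, so Fisher's inequality holds.

YES


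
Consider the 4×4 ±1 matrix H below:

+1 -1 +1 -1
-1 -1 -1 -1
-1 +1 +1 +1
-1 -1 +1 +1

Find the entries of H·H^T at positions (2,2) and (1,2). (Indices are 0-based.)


Row 1 of H: [-1, -1, -1, -1].
Row 2 of H: [-1, 1, 1, 1].
(H·H^T)[2][2] = Σ_j H[2][j]·H[2][j] = (-1)² + (1)² + (1)² + (1)² = 1 + 1 + 1 + 1 = 4.
(H·H^T)[1][2] = Σ_j H[1][j]·H[2][j] = (-1)·(-1) + (-1)·(1) + (-1)·(1) + (-1)·(1) = 1 + -1 + -1 + -1 = -2.
Rows 1 and 2 are not orthogonal (dot product = -2 ≠ 0), so H is not a Hadamard matrix.

(2,2) entry = 4; (1,2) entry = -2.


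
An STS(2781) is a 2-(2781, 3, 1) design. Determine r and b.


An STS(v) is a 2-(v, 3, 1) BIBD: block size k = 3, λ = 1.
Replication: r(k − 1) = λ(v − 1) ⇒ r·2 = 2781 − 1 = 2780 ⇒ r = 1390.
Block count: b = v(v − 1)/6 = 2781·2780/6 = 7731180/6 = 1288530.

r = 1390, b = 1288530.


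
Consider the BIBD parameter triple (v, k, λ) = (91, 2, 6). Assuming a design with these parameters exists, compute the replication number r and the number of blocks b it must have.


Any 2-(v, k, λ) BIBD satisfies two necessary conditions:
  (i)  Each point sits in r blocks, and counting incidences through any fixed point gives r(k − 1) = λ(v − 1), so r = λ(v − 1)/(k − 1).
  (ii) Total incidences bk = vr, so b = vr/k.
Step 1: r = λ(v − 1)/(k − 1) = 6·(91 − 1)/(2 − 1) = 6·90/1 = 540/1 = 540.
Step 2: b = vr/k = 91·540/2 = 49140/2 = 24570.
Check integrality: r = 540 ∈ Z ✓, b = 24570 ∈ Z ✓.
(These identities are necessary conditions: they determine r and b for any design with these parameters, but do not by themselves prove that one exists.)

r = 540, b = 24570.


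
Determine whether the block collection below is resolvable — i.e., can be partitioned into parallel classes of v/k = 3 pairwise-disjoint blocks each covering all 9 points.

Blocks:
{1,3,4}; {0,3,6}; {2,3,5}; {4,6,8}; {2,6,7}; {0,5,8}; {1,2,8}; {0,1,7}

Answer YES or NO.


v = 9, block size k = 3, number of blocks = 8.
For resolvability, blocks must partition into parallel classes of size v/k = 3.
Total blocks must therefore be a multiple of 3: 8 = 3·2 + 2 ⇒ not divisible ✗.
Resolvable? NO.

NO


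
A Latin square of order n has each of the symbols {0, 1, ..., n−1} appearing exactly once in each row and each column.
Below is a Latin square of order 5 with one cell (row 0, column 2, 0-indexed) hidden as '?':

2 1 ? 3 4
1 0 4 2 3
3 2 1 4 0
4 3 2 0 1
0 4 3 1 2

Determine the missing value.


Row 0 contains symbols [1, 2, 3, 4] — missing [0].
Column 2 contains symbols [1, 2, 3, 4] — missing [0].
The missing symbol must appear in both missing sets; intersection = [0].
Therefore the hidden value is 0.

Missing value = 0.


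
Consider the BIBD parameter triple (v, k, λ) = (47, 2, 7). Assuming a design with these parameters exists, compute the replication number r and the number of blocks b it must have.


Any 2-(v, k, λ) BIBD satisfies two necessary conditions:
  (i)  Each point sits in r blocks, and counting incidences through any fixed point gives r(k − 1) = λ(v − 1), so r = λ(v − 1)/(k − 1).
  (ii) Total incidences bk = vr, so b = vr/k.
Step 1: r = λ(v − 1)/(k − 1) = 7·(47 − 1)/(2 − 1) = 7·46/1 = 322/1 = 322.
Step 2: b = vr/k = 47·322/2 = 15134/2 = 7567.
Check integrality: r = 322 ∈ Z ✓, b = 7567 ∈ Z ✓.
(These identities are necessary conditions: they determine r and b for any design with these parameters, but do not by themselves prove that one exists.)

r = 322, b = 7567.


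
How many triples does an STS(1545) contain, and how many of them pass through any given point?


An STS(v) is a 2-(v, 3, 1) BIBD: block size k = 3, λ = 1.
Replication: r(k − 1) = λ(v − 1) ⇒ r·2 = 1545 − 1 = 1544 ⇒ r = 772.
Block count: b = v(v − 1)/6 = 1545·1544/6 = 2385480/6 = 397580.

r = 772, b = 397580.


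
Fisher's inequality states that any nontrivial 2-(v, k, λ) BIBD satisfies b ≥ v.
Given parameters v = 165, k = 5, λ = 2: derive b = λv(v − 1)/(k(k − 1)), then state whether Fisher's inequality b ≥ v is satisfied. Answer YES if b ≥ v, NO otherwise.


r = λ(v − 1)/(k − 1) = 2·164/4 = 82.
b = vr/k = 165·82/5 = 2706.
Fisher's inequality: b ≥ v ⇔ 2706 ≥ 165? YES.

YES


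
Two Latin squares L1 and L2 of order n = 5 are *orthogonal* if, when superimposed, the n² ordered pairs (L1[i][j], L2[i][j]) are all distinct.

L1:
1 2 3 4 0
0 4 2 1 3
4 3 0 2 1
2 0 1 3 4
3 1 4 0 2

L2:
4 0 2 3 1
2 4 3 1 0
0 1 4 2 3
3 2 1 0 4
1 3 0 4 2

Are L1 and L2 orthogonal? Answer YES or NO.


Form the n² = 25 superimposed pairs (L1[i][j], L2[i][j]), row by row (rows and columns indexed from 0):
row 0: (1,4) (2,0) (3,2) (4,3) (0,1)
row 1: (0,2) (4,4) (2,3) (1,1) (3,0)
row 2: (4,0) (3,1) (0,4) (2,2) (1,3)
row 3: (2,3) (0,2) (1,1) (3,0) (4,4)
row 4: (3,1) (1,3) (4,0) (0,4) (2,2)
Orthogonality requires all 25 pairs distinct.
But the pair (2,3) repeats: cell (1,2) has L1 = 2, L2 = 3, and cell (3,0) has L1 = 2, L2 = 3.
A repeated pair means some other pair never occurs (only 15 distinct pairs out of 25), so the squares are not orthogonal.
Conclusion: NO.

NO


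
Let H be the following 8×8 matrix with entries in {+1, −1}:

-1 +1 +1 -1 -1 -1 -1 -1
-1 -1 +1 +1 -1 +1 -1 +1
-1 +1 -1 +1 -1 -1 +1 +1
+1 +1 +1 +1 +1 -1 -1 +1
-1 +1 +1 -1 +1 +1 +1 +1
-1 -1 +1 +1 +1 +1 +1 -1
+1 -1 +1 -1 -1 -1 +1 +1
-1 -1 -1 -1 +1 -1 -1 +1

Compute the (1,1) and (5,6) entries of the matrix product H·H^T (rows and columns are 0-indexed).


Row 1 of H: [-1, -1, 1, 1, -1, 1, -1, 1].
Row 5 of H: [-1, -1, 1, 1, 1, 1, 1, -1].
Row 6 of H: [1, -1, 1, -1, -1, -1, 1, 1].
(H·H^T)[1][1] = Σ_j H[1][j]·H[1][j] = (-1)² + (-1)² + (1)² + (1)² + (-1)² + (1)² + (-1)² + (1)² = 1 + 1 + 1 + 1 + 1 + 1 + 1 + 1 = 8.
(H·H^T)[5][6] = Σ_j H[5][j]·H[6][j] = (-1)·(1) + (-1)·(-1) + (1)·(1) + (1)·(-1) + (1)·(-1) + (1)·(-1) + (1)·(1) + (-1)·(1) = -1 + 1 + 1 + -1 + -1 + -1 + 1 + -1 = -2.
Rows 5 and 6 are not orthogonal (dot product = -2 ≠ 0), so H is not a Hadamard matrix.

(1,1) entry = 8; (5,6) entry = -2.


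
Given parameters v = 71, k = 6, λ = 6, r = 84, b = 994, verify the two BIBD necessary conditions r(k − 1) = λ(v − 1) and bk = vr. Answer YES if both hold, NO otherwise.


Condition (i): r(k − 1) = 84·5 = 420; λ(v − 1) = 6·70 = 420. Match? YES.
Condition (ii): bk = 994·6 = 5964; vr = 71·84 = 5964. Match? YES.
Both conditions hold? YES.

YES


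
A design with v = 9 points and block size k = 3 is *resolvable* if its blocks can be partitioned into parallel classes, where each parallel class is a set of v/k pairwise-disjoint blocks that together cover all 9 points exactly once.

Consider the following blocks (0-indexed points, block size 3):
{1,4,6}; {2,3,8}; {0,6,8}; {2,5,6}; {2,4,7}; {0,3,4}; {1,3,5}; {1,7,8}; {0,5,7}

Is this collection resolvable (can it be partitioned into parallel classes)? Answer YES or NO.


v = 9, block size k = 3, number of blocks = 9.
For resolvability, blocks must partition into parallel classes of size v/k = 3.
Total blocks must therefore be a multiple of 3: 9 = 3·3 + 0 ⇒ divisible ✓.
Greedy packing gives 3 candidate class(es). Each should be a full parallel class (size 3, covers all 9 points).
  Class 1 (3 blocks): {1,4,6}; {2,3,8}; {0,5,7}. Points covered: [0, 1, 2, 3, 4, 5, 6, 7, 8].
  Class 2 (3 blocks): {0,6,8}; {2,4,7}; {1,3,5}. Points covered: [0, 1, 2, 3, 4, 5, 6, 7, 8].
  Class 3 (3 blocks): {2,5,6}; {0,3,4}; {1,7,8}. Points covered: [0, 1, 2, 3, 4, 5, 6, 7, 8].
All classes full (size 3)? YES. All classes cover every point? YES.
Resolvable? YES.

YES


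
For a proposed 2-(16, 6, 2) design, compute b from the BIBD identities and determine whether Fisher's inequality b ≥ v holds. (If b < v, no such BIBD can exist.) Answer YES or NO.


b = λv(v − 1)/(k(k − 1)) = 2·16·15/(6·5) = 480/30 = 16.
Compare with v = 16: b ≥ v, so Fisher's inequality holds.

YES


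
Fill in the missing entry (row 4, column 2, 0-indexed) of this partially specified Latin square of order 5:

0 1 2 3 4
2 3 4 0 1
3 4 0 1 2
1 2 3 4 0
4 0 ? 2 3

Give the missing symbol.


Row 4 contains symbols [0, 2, 3, 4] — missing [1].
Column 2 contains symbols [0, 2, 3, 4] — missing [1].
The missing symbol must appear in both missing sets; intersection = [1].
Therefore the hidden value is 1.

Missing value = 1.


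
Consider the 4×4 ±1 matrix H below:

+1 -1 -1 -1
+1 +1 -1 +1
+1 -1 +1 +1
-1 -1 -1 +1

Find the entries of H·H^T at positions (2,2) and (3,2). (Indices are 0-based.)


Row 2 of H: [1, -1, 1, 1].
Row 3 of H: [-1, -1, -1, 1].
(H·H^T)[2][2] = Σ_j H[2][j]·H[2][j] = (1)² + (-1)² + (1)² + (1)² = 1 + 1 + 1 + 1 = 4.
(H·H^T)[3][2] = Σ_j H[3][j]·H[2][j] = (-1)·(1) + (-1)·(-1) + (-1)·(1) + (1)·(1) = -1 + 1 + -1 + 1 = 0.
So rows 3 and 2 are orthogonal; the diagonal entry equals n = 4.

(2,2) entry = 4; (3,2) entry = 0.


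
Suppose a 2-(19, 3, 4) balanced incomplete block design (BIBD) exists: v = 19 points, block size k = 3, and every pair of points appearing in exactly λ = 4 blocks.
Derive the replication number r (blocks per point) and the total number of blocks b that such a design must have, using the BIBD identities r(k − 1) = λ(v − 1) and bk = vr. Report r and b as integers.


Any 2-(v, k, λ) BIBD satisfies two necessary conditions:
  (i)  Each point sits in r blocks, and counting incidences through any fixed point gives r(k − 1) = λ(v − 1), so r = λ(v − 1)/(k − 1).
  (ii) Total incidences bk = vr, so b = vr/k.
Step 1: r = λ(v − 1)/(k − 1) = 4·(19 − 1)/(3 − 1) = 4·18/2 = 72/2 = 36.
Step 2: b = vr/k = 19·36/3 = 684/3 = 228.
Check integrality: r = 36 ∈ Z ✓, b = 228 ∈ Z ✓.
(These identities are necessary conditions: they determine r and b for any design with these parameters, but do not by themselves prove that one exists.)

r = 36, b = 228.


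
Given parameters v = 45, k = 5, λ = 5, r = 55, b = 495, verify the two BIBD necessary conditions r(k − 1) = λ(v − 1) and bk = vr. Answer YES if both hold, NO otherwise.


Condition (i): r(k − 1) = 55·4 = 220; λ(v − 1) = 5·44 = 220. Match? YES.
Condition (ii): bk = 495·5 = 2475; vr = 45·55 = 2475. Match? YES.
Both conditions hold? YES.

YES


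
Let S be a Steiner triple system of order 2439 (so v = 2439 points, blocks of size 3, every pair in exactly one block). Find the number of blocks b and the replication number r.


An STS(v) is a 2-(v, 3, 1) BIBD: block size k = 3, λ = 1.
Replication: r(k − 1) = λ(v − 1) ⇒ r·2 = 2439 − 1 = 2438 ⇒ r = 1219.
Block count: bk = vr ⇒ b·3 = 2439·1219 = 2973141 ⇒ b = 991047.
(Check via b = v(v − 1)/6 = 2439·2438/6 = 5946282/6 = 991047.)

r = 1219, b = 991047.


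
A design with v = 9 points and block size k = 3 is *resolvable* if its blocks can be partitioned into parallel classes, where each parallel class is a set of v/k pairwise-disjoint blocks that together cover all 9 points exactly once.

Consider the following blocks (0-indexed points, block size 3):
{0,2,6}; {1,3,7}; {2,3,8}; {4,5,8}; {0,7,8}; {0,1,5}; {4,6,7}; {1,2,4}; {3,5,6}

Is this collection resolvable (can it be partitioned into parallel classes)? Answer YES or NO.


v = 9, block size k = 3, number of blocks = 9.
For resolvability, blocks must partition into parallel classes of size v/k = 3.
Total blocks must therefore be a multiple of 3: 9 = 3·3 + 0 ⇒ divisible ✓.
Greedy packing gives 3 candidate class(es). Each should be a full parallel class (size 3, covers all 9 points).
  Class 1 (3 blocks): {0,2,6}; {1,3,7}; {4,5,8}. Points covered: [0, 1, 2, 3, 4, 5, 6, 7, 8].
  Class 2 (3 blocks): {2,3,8}; {0,1,5}; {4,6,7}. Points covered: [0, 1, 2, 3, 4, 5, 6, 7, 8].
  Class 3 (3 blocks): {0,7,8}; {1,2,4}; {3,5,6}. Points covered: [0, 1, 2, 3, 4, 5, 6, 7, 8].
All classes full (size 3)? YES. All classes cover every point? YES.
Resolvable? YES.

YES


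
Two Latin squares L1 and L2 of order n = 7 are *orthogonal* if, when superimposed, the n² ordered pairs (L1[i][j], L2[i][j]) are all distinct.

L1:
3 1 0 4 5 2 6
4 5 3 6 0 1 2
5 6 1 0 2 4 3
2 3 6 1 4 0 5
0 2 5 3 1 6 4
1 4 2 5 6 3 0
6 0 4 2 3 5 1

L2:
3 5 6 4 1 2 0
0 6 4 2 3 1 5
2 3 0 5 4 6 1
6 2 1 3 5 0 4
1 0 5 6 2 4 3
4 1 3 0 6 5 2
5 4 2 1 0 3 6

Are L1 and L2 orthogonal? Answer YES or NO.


Form the n² = 49 superimposed pairs (L1[i][j], L2[i][j]), row by row (rows and columns indexed from 0):
row 0: (3,3) (1,5) (0,6) (4,4) (5,1) (2,2) (6,0)
row 1: (4,0) (5,6) (3,4) (6,2) (0,3) (1,1) (2,5)
row 2: (5,2) (6,3) (1,0) (0,5) (2,4) (4,6) (3,1)
row 3: (2,6) (3,2) (6,1) (1,3) (4,5) (0,0) (5,4)
row 4: (0,1) (2,0) (5,5) (3,6) (1,2) (6,4) (4,3)
row 5: (1,4) (4,1) (2,3) (5,0) (6,6) (3,5) (0,2)
row 6: (6,5) (0,4) (4,2) (2,1) (3,0) (5,3) (1,6)
Orthogonality requires all 49 pairs distinct.
Check by first coordinate: for each symbol s of L1, list the L2 entries in the n cells where L1 = s; they must all differ.
  L1 = 0: L2 entries (in reading order) 6, 3, 5, 0, 1, 2, 4 — all 7 distinct ✓
  L1 = 1: L2 entries (in reading order) 5, 1, 0, 3, 2, 4, 6 — all 7 distinct ✓
  L1 = 2: L2 entries (in reading order) 2, 5, 4, 6, 0, 3, 1 — all 7 distinct ✓
  L1 = 3: L2 entries (in reading order) 3, 4, 1, 2, 6, 5, 0 — all 7 distinct ✓
  L1 = 4: L2 entries (in reading order) 4, 0, 6, 5, 3, 1, 2 — all 7 distinct ✓
  L1 = 5: L2 entries (in reading order) 1, 6, 2, 4, 5, 0, 3 — all 7 distinct ✓
  L1 = 6: L2 entries (in reading order) 0, 2, 3, 1, 4, 6, 5 — all 7 distinct ✓
Every symbol of L1 meets every symbol of L2 exactly once, so all 49 pairs are distinct (49 of 49).
Conclusion: YES.

YES


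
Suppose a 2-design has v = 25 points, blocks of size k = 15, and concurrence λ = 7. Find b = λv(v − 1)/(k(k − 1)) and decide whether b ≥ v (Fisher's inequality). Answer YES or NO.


r = λ(v − 1)/(k − 1) = 7·24/14 = 12.
b = vr/k = 25·12/15 = 20.
Fisher's inequality: b ≥ v ⇔ 20 ≥ 25? NO.

NO


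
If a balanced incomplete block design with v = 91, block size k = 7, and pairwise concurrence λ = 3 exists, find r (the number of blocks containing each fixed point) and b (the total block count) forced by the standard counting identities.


Any 2-(v, k, λ) BIBD satisfies two necessary conditions:
  (i)  Each point sits in r blocks, and counting incidences through any fixed point gives r(k − 1) = λ(v − 1), so r = λ(v − 1)/(k − 1).
  (ii) Total incidences bk = vr, so b = vr/k.
Step 1: r = λ(v − 1)/(k − 1) = 3·(91 − 1)/(7 − 1) = 3·90/6 = 270/6 = 45.
Step 2: b = vr/k = 91·45/7 = 4095/7 = 585.
Check integrality: r = 45 ∈ Z ✓, b = 585 ∈ Z ✓.
(These identities are necessary conditions: they determine r and b for any design with these parameters, but do not by themselves prove that one exists.)

r = 45, b = 585.


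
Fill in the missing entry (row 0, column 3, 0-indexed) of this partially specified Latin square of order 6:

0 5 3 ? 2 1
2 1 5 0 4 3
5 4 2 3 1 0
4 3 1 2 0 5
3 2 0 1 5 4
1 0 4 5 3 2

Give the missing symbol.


Row 0 contains symbols [0, 1, 2, 3, 5] — missing [4].
Column 3 contains symbols [0, 1, 2, 3, 5] — missing [4].
The missing symbol must appear in both missing sets; intersection = [4].
Therefore the hidden value is 4.

Missing value = 4.


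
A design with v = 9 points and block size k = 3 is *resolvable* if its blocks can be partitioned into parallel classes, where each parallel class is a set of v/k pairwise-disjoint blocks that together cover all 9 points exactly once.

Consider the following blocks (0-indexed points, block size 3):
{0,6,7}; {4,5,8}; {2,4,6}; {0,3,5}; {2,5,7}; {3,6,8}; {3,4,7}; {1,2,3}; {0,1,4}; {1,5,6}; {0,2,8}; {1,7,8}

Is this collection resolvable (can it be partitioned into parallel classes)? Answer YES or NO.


v = 9, block size k = 3, number of blocks = 12.
For resolvability, blocks must partition into parallel classes of size v/k = 3.
Total blocks must therefore be a multiple of 3: 12 = 3·4 + 0 ⇒ divisible ✓.
Greedy packing gives 4 candidate class(es). Each should be a full parallel class (size 3, covers all 9 points).
  Class 1 (3 blocks): {0,6,7}; {4,5,8}; {1,2,3}. Points covered: [0, 1, 2, 3, 4, 5, 6, 7, 8].
  Class 2 (3 blocks): {2,4,6}; {0,3,5}; {1,7,8}. Points covered: [0, 1, 2, 3, 4, 5, 6, 7, 8].
  Class 3 (3 blocks): {2,5,7}; {3,6,8}; {0,1,4}. Points covered: [0, 1, 2, 3, 4, 5, 6, 7, 8].
  Class 4 (3 blocks): {3,4,7}; {1,5,6}; {0,2,8}. Points covered: [0, 1, 2, 3, 4, 5, 6, 7, 8].
All classes full (size 3)? YES. All classes cover every point? YES.
Resolvable? YES.

YES


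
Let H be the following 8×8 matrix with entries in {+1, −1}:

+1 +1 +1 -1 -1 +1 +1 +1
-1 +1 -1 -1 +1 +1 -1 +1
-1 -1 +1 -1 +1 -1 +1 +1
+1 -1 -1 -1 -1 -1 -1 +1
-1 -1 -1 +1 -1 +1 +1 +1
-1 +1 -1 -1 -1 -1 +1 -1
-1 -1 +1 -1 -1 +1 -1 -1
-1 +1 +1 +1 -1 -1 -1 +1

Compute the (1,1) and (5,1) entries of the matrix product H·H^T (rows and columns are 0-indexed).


Row 1 of H: [-1, 1, -1, -1, 1, 1, -1, 1].
Row 5 of H: [-1, 1, -1, -1, -1, -1, 1, -1].
(H·H^T)[1][1] = Σ_j H[1][j]·H[1][j] = (-1)² + (1)² + (-1)² + (-1)² + (1)² + (1)² + (-1)² + (1)² = 1 + 1 + 1 + 1 + 1 + 1 + 1 + 1 = 8.
(H·H^T)[5][1] = Σ_j H[5][j]·H[1][j] = (-1)·(-1) + (1)·(1) + (-1)·(-1) + (-1)·(-1) + (-1)·(1) + (-1)·(1) + (1)·(-1) + (-1)·(1) = 1 + 1 + 1 + 1 + -1 + -1 + -1 + -1 = 0.
So rows 5 and 1 are orthogonal; the diagonal entry equals n = 8.

(1,1) entry = 8; (5,1) entry = 0.


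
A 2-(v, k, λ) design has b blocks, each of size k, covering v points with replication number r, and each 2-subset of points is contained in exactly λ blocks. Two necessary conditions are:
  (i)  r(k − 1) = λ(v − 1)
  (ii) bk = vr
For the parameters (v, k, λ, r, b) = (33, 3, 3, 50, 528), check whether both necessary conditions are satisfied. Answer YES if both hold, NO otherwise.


Condition (i): r(k − 1) = 50·2 = 100; λ(v − 1) = 3·32 = 96. Match? NO.
Condition (ii): bk = 528·3 = 1584; vr = 33·50 = 1650. Match? NO.
Both conditions hold? NO.

NO


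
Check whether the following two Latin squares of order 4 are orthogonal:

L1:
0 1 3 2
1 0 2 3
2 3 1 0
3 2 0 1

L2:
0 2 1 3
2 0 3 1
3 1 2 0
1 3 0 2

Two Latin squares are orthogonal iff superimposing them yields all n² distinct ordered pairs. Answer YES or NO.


Form the n² = 16 superimposed pairs (L1[i][j], L2[i][j]), row by row (rows and columns indexed from 0):
row 0: (0,0) (1,2) (3,1) (2,3)
row 1: (1,2) (0,0) (2,3) (3,1)
row 2: (2,3) (3,1) (1,2) (0,0)
row 3: (3,1) (2,3) (0,0) (1,2)
Orthogonality requires all 16 pairs distinct.
But the pair (1,2) repeats: cell (0,1) has L1 = 1, L2 = 2, and cell (1,0) has L1 = 1, L2 = 2.
A repeated pair means some other pair never occurs (only 4 distinct pairs out of 16), so the squares are not orthogonal.
Conclusion: NO.

NO


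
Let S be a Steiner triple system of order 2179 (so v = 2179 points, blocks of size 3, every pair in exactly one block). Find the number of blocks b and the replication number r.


An STS(v) is a 2-(v, 3, 1) BIBD: block size k = 3, λ = 1.
Replication: r(k − 1) = λ(v − 1) ⇒ r·2 = 2179 − 1 = 2178 ⇒ r = 1089.
Block count: bk = vr ⇒ b·3 = 2179·1089 = 2372931 ⇒ b = 790977.

r = 1089, b = 790977.


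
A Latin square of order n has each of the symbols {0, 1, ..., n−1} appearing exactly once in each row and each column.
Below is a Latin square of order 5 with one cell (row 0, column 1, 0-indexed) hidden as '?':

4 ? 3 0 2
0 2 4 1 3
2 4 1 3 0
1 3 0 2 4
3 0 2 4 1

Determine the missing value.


Row 0 contains symbols [0, 2, 3, 4] — missing [1].
Column 1 contains symbols [0, 2, 3, 4] — missing [1].
The missing symbol must appear in both missing sets; intersection = [1].
Therefore the hidden value is 1.

Missing value = 1.


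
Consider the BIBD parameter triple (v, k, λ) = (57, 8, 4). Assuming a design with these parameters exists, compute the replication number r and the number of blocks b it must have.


Any 2-(v, k, λ) BIBD satisfies two necessary conditions:
  (i)  Each point sits in r blocks, and counting incidences through any fixed point gives r(k − 1) = λ(v − 1), so r = λ(v − 1)/(k − 1).
  (ii) Total incidences bk = vr, so b = vr/k.
Step 1: r = λ(v − 1)/(k − 1) = 4·(57 − 1)/(8 − 1) = 4·56/7 = 224/7 = 32.
Step 2: b = vr/k = 57·32/8 = 1824/8 = 228.
Check integrality: r = 32 ∈ Z ✓, b = 228 ∈ Z ✓.
(These identities are necessary conditions: they determine r and b for any design with these parameters, but do not by themselves prove that one exists.)

r = 32, b = 228.


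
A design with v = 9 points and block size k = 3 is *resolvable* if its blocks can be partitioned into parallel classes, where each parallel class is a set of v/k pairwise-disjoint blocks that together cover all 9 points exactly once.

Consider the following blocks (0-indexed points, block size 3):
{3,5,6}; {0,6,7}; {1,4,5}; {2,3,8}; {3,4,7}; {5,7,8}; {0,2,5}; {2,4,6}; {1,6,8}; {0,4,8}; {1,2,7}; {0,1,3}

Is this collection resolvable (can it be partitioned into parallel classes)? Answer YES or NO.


v = 9, block size k = 3, number of blocks = 12.
For resolvability, blocks must partition into parallel classes of size v/k = 3.
Total blocks must therefore be a multiple of 3: 12 = 3·4 + 0 ⇒ divisible ✓.
Greedy packing gives 4 candidate class(es). Each should be a full parallel class (size 3, covers all 9 points).
  Class 1 (3 blocks): {3,5,6}; {0,4,8}; {1,2,7}. Points covered: [0, 1, 2, 3, 4, 5, 6, 7, 8].
  Class 2 (3 blocks): {0,6,7}; {1,4,5}; {2,3,8}. Points covered: [0, 1, 2, 3, 4, 5, 6, 7, 8].
  Class 3 (3 blocks): {3,4,7}; {0,2,5}; {1,6,8}. Points covered: [0, 1, 2, 3, 4, 5, 6, 7, 8].
  Class 4 (3 blocks): {5,7,8}; {2,4,6}; {0,1,3}. Points covered: [0, 1, 2, 3, 4, 5, 6, 7, 8].
All classes full (size 3)? YES. All classes cover every point? YES.
Resolvable? YES.

YES


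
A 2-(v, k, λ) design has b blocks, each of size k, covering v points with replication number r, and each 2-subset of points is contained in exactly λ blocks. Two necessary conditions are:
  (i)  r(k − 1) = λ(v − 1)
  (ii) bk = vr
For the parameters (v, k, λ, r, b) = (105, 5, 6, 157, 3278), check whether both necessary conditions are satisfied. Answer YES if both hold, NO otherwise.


Condition (i): r(k − 1) = 157·4 = 628; λ(v − 1) = 6·104 = 624. Match? NO.
Condition (ii): bk = 3278·5 = 16390; vr = 105·157 = 16485. Match? NO.
Both conditions hold? NO.

NO


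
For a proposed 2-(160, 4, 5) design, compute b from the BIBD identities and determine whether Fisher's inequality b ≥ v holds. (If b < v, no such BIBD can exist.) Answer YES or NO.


r = λ(v − 1)/(k − 1) = 5·159/3 = 265.
b = vr/k = 160·265/4 = 10600.
Fisher's inequality: b ≥ v ⇔ 10600 ≥ 160? YES.

YES


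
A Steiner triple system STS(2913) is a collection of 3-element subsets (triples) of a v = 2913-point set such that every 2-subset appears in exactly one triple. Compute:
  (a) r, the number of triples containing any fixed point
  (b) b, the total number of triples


An STS(v) is a 2-(v, 3, 1) BIBD: block size k = 3, λ = 1.
Replication: r(k − 1) = λ(v − 1) ⇒ r·2 = 2913 − 1 = 2912 ⇒ r = 1456.
Block count: b = v(v − 1)/6 = 2913·2912/6 = 8482656/6 = 1413776.

r = 1456, b = 1413776.


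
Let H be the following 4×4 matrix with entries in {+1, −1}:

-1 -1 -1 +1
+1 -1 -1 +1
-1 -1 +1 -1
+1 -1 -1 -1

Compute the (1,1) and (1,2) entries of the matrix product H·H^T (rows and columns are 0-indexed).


Row 1 of H: [1, -1, -1, 1].
Row 2 of H: [-1, -1, 1, -1].
(H·H^T)[1][1] = Σ_j H[1][j]·H[1][j] = (1)² + (-1)² + (-1)² + (1)² = 1 + 1 + 1 + 1 = 4.
(H·H^T)[1][2] = Σ_j H[1][j]·H[2][j] = (1)·(-1) + (-1)·(-1) + (-1)·(1) + (1)·(-1) = -1 + 1 + -1 + -1 = -2.
Rows 1 and 2 are not orthogonal (dot product = -2 ≠ 0), so H is not a Hadamard matrix.

(1,1) entry = 4; (1,2) entry = -2.


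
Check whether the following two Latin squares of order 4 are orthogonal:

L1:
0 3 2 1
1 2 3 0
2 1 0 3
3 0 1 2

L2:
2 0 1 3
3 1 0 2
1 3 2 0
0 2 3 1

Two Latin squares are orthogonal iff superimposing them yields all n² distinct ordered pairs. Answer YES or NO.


Form the n² = 16 superimposed pairs (L1[i][j], L2[i][j]), row by row (rows and columns indexed from 0):
row 0: (0,2) (3,0) (2,1) (1,3)
row 1: (1,3) (2,1) (3,0) (0,2)
row 2: (2,1) (1,3) (0,2) (3,0)
row 3: (3,0) (0,2) (1,3) (2,1)
Orthogonality requires all 16 pairs distinct.
But the pair (1,3) repeats: cell (0,3) has L1 = 1, L2 = 3, and cell (1,0) has L1 = 1, L2 = 3.
A repeated pair means some other pair never occurs (only 4 distinct pairs out of 16), so the squares are not orthogonal.
Conclusion: NO.

NO


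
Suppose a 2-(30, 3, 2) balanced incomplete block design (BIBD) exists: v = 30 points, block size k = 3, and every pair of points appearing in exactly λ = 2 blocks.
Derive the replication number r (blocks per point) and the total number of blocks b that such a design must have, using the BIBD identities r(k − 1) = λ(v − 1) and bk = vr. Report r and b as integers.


Any 2-(v, k, λ) BIBD satisfies two necessary conditions:
  (i)  Each point sits in r blocks, and counting incidences through any fixed point gives r(k − 1) = λ(v − 1), so r = λ(v − 1)/(k − 1).
  (ii) Total incidences bk = vr, so b = vr/k.
Step 1: r = λ(v − 1)/(k − 1) = 2·(30 − 1)/(3 − 1) = 2·29/2 = 58/2 = 29.
Step 2: b = vr/k = 30·29/3 = 870/3 = 290.
Check integrality: r = 29 ∈ Z ✓, b = 290 ∈ Z ✓.
(These identities are necessary conditions: they determine r and b for any design with these parameters, but do not by themselves prove that one exists.)

r = 29, b = 290.


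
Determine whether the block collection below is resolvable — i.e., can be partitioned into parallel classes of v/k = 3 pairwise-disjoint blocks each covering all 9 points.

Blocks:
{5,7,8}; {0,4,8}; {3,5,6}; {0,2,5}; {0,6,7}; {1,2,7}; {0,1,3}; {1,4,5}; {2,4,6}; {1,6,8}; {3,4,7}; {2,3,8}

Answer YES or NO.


v = 9, block size k = 3, number of blocks = 12.
For resolvability, blocks must partition into parallel classes of size v/k = 3.
Total blocks must therefore be a multiple of 3: 12 = 3·4 + 0 ⇒ divisible ✓.
Greedy packing gives 4 candidate class(es). Each should be a full parallel class (size 3, covers all 9 points).
  Class 1 (3 blocks): {5,7,8}; {0,1,3}; {2,4,6}. Points covered: [0, 1, 2, 3, 4, 5, 6, 7, 8].
  Class 2 (3 blocks): {0,4,8}; {3,5,6}; {1,2,7}. Points covered: [0, 1, 2, 3, 4, 5, 6, 7, 8].
  Class 3 (3 blocks): {0,2,5}; {1,6,8}; {3,4,7}. Points covered: [0, 1, 2, 3, 4, 5, 6, 7, 8].
  Class 4 (3 blocks): {0,6,7}; {1,4,5}; {2,3,8}. Points covered: [0, 1, 2, 3, 4, 5, 6, 7, 8].
All classes full (size 3)? YES. All classes cover every point? YES.
Resolvable? YES.

YES


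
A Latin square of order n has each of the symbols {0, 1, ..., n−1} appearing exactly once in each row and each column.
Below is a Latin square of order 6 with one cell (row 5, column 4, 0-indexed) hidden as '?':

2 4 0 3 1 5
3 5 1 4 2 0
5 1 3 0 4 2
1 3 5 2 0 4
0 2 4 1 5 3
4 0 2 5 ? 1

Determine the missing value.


Row 5 contains symbols [0, 1, 2, 4, 5] — missing [3].
Column 4 contains symbols [0, 1, 2, 4, 5] — missing [3].
The missing symbol must appear in both missing sets; intersection = [3].
Therefore the hidden value is 3.

Missing value = 3.


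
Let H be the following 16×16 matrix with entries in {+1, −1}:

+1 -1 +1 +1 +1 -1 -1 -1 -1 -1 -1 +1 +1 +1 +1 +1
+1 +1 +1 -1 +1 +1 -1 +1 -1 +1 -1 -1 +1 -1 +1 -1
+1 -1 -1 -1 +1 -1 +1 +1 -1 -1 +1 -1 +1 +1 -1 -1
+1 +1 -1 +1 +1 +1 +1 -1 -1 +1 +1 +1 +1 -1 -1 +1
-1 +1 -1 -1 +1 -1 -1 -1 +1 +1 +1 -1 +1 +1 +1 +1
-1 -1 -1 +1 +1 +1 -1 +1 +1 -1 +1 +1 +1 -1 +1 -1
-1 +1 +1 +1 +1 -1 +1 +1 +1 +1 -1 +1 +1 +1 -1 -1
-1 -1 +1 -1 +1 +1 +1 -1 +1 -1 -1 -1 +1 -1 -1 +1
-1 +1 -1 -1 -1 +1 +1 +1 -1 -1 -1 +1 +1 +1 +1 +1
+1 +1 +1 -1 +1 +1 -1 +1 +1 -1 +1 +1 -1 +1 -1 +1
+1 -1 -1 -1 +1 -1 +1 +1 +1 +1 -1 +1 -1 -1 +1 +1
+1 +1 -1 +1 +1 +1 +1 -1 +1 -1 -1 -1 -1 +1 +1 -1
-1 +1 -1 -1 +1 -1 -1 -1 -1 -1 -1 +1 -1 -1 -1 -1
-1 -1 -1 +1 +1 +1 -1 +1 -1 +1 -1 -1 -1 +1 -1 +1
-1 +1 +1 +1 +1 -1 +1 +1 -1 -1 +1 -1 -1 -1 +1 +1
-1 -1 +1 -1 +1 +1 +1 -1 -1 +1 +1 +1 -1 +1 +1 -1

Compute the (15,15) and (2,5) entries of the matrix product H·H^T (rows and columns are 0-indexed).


Row 2 of H: [1, -1, -1, -1, 1, -1, 1, 1, -1, -1, 1, -1, 1, 1, -1, -1].
Row 5 of H: [-1, -1, -1, 1, 1, 1, -1, 1, 1, -1, 1, 1, 1, -1, 1, -1].
Row 15 of H: [-1, -1, 1, -1, 1, 1, 1, -1, -1, 1, 1, 1, -1, 1, 1, -1].
(H·H^T)[15][15] = Σ_j H[15][j]·H[15][j] = (-1)² + (-1)² + (1)² + (-1)² + (1)² + (1)² + (1)² + (-1)² + (-1)² + (1)² + (1)² + (1)² + (-1)² + (1)² + (1)² + (-1)² = 1 + 1 + 1 + 1 + 1 + 1 + 1 + 1 + 1 + 1 + 1 + 1 + 1 + 1 + 1 + 1 = 16.
(H·H^T)[2][5] = Σ_j H[2][j]·H[5][j] = (1)·(-1) + (-1)·(-1) + (-1)·(-1) + (-1)·(1) + (1)·(1) + (-1)·(1) + (1)·(-1) + (1)·(1) + (-1)·(1) + (-1)·(-1) + (1)·(1) + (-1)·(1) + (1)·(1) + (1)·(-1) + (-1)·(1) + (-1)·(-1) = -1 + 1 + 1 + -1 + 1 + -1 + -1 + 1 + -1 + 1 + 1 + -1 + 1 + -1 + -1 + 1 = 0.
So rows 2 and 5 are orthogonal; the diagonal entry equals n = 16.

(15,15) entry = 16; (2,5) entry = 0.
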